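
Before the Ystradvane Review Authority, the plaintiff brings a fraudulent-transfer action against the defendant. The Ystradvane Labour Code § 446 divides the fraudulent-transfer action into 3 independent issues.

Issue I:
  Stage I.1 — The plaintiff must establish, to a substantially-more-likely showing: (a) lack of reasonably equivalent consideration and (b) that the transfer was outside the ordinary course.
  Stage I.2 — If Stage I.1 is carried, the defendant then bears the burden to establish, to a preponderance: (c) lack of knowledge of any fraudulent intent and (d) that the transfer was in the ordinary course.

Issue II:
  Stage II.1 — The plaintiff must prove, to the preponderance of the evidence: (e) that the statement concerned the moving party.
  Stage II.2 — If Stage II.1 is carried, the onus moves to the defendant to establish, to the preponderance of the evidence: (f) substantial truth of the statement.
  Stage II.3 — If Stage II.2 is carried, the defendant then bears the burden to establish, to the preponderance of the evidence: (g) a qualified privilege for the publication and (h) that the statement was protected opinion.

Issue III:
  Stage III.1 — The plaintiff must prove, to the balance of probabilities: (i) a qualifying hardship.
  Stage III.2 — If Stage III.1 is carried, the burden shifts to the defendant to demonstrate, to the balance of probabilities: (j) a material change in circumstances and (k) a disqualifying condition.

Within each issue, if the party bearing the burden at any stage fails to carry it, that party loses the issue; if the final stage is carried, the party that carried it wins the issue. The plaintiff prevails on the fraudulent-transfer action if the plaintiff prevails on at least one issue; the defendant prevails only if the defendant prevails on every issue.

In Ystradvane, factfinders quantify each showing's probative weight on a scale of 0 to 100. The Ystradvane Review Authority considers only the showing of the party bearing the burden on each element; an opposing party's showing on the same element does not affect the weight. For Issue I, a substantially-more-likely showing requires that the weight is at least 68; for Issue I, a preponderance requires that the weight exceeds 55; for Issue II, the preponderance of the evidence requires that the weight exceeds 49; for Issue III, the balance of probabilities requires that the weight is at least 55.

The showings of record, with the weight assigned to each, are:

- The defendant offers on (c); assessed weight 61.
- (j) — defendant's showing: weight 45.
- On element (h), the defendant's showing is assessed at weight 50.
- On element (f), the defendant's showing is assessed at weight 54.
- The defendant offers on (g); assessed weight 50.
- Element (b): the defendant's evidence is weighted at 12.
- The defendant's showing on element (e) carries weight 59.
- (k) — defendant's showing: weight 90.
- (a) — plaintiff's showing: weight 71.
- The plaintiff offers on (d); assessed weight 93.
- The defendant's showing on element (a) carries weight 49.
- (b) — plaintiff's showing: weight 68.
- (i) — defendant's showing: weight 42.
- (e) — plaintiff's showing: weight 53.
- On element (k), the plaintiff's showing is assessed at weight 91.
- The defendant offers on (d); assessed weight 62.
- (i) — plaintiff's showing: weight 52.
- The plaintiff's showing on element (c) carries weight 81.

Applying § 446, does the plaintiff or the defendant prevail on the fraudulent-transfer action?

defendant

— Issue I —
At Stage I.1 the plaintiff must meet a substantially-more-likely showing (weight is at least 68): on (a) the weight is 71 (the defendant's 49 is given no effect), which does reach 68, so (a) meets the standard; on (b) the weight is 68 (the defendant's 12 is given no effect), ≥ 68, so (b) meets the standard.
  The plaintiff carries Stage I.1; the defendant now bears the burden.
At Stage I.2 the defendant must meet a preponderance (weight exceeds 55): on (c) the weight is 61 (the plaintiff's 81 is given no effect), > 55, so (c) meets the standard; on (d) the weight is 62 (the plaintiff's 93 is given no effect), which does exceed 55, so (d) meets the standard.
  The defendant carries the last stage.
All stages carried — the defendant prevails on this issue.
— Issue II —
Stage II.1 — burden on plaintiff; standard: the preponderance of the evidence (weight exceeds 49).
    (e): 53 (defendant's 59 disregarded) > 49 [met]
  The plaintiff carries Stage II.1; the defendant now bears the burden.
Stage II.2 — burden on defendant; standard: the preponderance of the evidence (weight exceeds 49).
    (f): 54 > 49 [met]
  Stage II.2 carried; the burden remains with the defendant.
Stage II.3 — burden on defendant; standard: the preponderance of the evidence (weight exceeds 49).
    (g): 50 > 49 [met]
    (h): 50 > 49 [met]
  The defendant carries the last stage.
With every stage satisfied, the defendant prevails on this issue.
— Issue III —
Stage III.1 (plaintiff, the balance of probabilities, weight is at least 55): (i) 52 (defendant's 42 disregarded) < 55 — fails.
  Stage III.1 not carried; the plaintiff fails its burden.
The defendant prevails on this issue.
Per-issue: Issue I → defendant; Issue II → defendant; Issue III → defendant. The plaintiff must prevail on at least one issue; overall, the defendant prevails.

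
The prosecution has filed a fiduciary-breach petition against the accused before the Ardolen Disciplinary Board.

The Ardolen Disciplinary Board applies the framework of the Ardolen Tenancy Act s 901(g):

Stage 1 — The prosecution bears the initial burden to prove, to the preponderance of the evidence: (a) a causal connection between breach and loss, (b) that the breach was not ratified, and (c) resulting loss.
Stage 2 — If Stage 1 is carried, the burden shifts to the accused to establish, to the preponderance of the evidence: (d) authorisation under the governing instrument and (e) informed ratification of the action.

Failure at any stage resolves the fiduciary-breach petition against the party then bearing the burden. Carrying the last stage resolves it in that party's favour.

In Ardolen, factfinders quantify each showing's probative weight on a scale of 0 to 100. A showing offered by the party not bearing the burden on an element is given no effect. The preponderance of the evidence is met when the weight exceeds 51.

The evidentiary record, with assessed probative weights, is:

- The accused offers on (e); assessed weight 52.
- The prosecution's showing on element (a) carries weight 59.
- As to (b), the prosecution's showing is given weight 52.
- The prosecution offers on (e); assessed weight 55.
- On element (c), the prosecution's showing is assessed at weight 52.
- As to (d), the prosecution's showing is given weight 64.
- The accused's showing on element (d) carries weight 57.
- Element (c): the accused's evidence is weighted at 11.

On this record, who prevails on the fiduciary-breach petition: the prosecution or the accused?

accused

At Stage 1 the prosecution must meet the preponderance of the evidence (weight exceeds 51): on (a) the weight is 59, > 51, so (a) meets the standard; on (b) the weight is 52, > 51, so (b) meets the standard; on (c) the weight is 52 (the accused's 11 is given no effect), which does exceed 51, so (c) meets the standard.
  Stage 1 is satisfied; the onus moves to the accused.
At Stage 2 the accused must meet the preponderance of the evidence (weight exceeds 51): on (d) the weight is 57 (the prosecution's 64 is given no effect), which does exceed 51, so (d) meets the standard; on (e) the weight is 52 (the prosecution's 55 is given no effect), which does exceed 51, so (e) meets the standard.
  All elements met at the final stage.
With every stage satisfied, the accused prevails.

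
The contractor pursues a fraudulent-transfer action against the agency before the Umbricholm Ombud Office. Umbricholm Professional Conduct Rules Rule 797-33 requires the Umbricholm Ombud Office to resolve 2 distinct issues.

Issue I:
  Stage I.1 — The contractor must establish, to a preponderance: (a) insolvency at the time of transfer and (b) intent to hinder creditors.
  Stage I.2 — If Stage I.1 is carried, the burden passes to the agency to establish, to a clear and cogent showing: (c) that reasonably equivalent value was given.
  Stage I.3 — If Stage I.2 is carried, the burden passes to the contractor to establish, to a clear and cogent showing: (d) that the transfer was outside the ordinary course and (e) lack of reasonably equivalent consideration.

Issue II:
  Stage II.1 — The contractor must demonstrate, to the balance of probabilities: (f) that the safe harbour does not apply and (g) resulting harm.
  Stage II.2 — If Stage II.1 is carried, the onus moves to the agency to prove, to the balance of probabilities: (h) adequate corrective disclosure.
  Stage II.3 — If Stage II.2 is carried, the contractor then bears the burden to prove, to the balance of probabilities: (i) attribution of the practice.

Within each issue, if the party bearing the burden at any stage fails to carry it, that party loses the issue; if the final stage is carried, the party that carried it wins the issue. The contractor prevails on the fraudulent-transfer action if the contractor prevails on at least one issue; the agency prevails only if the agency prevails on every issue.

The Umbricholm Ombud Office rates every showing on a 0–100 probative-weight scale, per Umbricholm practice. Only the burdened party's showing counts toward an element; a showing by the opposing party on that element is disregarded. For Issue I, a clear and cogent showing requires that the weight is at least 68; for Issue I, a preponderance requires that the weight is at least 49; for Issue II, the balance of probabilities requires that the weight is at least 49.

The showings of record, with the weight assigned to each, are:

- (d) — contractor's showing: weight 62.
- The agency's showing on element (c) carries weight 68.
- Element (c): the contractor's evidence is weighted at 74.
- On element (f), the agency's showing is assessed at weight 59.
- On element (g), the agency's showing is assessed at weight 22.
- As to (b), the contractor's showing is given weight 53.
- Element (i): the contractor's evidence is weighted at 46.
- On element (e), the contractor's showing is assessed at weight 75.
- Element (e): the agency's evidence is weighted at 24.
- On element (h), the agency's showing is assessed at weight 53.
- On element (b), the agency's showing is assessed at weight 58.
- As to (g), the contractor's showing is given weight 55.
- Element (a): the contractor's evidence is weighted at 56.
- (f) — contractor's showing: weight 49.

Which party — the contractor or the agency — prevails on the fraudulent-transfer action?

agency

— Issue I —
Stage I.1 — burden on contractor; standard: a preponderance (weight is at least 49).
    (a): 56 ≥ 49 [met]
    (b): 53 (agency's 58 disregarded) ≥ 49 [met]
  The contractor carries Stage I.1; the agency now bears the burden.
Stage I.2 — burden on agency; standard: a clear and cogent showing (weight is at least 68).
    (c): 68 (contractor's 74 disregarded) ≥ 68 [met]
  The agency carries Stage I.2; the contractor now bears the burden.
Stage I.3 — burden on contractor; standard: a clear and cogent showing (weight is at least 68).
    (d): 62 < 68 [not met]
    (e): 75 (agency's 24 disregarded) ≥ 68 [met]
  Not every element is met, so the contractor fails to carry Stage I.3.
The analysis ends at Stage I.3; the agency prevails on this issue.
— Issue II —
Stage II.1 (contractor, the balance of probabilities, weight is at least 49): (f) 49 (agency's 59 disregarded) ≥ 49 — meets; (g) 55 (agency's 22 disregarded) ≥ 49 — meets.
  All elements met. The burden passes to the agency.
Stage II.2 (agency, the balance of probabilities, weight is at least 49): (h) 53 ≥ 49 — meets.
  Stage II.2 carried; the burden shifts to the contractor.
Stage II.3 (contractor, the balance of probabilities, weight is at least 49): (i) 46 < 49 — fails.
  Stage II.3 not carried; the contractor fails its burden.
The analysis ends at Stage II.3; the agency prevails on this issue.
Per-issue: Issue I → agency; Issue II → agency. The contractor must prevail on at least one issue; overall, the agency prevails.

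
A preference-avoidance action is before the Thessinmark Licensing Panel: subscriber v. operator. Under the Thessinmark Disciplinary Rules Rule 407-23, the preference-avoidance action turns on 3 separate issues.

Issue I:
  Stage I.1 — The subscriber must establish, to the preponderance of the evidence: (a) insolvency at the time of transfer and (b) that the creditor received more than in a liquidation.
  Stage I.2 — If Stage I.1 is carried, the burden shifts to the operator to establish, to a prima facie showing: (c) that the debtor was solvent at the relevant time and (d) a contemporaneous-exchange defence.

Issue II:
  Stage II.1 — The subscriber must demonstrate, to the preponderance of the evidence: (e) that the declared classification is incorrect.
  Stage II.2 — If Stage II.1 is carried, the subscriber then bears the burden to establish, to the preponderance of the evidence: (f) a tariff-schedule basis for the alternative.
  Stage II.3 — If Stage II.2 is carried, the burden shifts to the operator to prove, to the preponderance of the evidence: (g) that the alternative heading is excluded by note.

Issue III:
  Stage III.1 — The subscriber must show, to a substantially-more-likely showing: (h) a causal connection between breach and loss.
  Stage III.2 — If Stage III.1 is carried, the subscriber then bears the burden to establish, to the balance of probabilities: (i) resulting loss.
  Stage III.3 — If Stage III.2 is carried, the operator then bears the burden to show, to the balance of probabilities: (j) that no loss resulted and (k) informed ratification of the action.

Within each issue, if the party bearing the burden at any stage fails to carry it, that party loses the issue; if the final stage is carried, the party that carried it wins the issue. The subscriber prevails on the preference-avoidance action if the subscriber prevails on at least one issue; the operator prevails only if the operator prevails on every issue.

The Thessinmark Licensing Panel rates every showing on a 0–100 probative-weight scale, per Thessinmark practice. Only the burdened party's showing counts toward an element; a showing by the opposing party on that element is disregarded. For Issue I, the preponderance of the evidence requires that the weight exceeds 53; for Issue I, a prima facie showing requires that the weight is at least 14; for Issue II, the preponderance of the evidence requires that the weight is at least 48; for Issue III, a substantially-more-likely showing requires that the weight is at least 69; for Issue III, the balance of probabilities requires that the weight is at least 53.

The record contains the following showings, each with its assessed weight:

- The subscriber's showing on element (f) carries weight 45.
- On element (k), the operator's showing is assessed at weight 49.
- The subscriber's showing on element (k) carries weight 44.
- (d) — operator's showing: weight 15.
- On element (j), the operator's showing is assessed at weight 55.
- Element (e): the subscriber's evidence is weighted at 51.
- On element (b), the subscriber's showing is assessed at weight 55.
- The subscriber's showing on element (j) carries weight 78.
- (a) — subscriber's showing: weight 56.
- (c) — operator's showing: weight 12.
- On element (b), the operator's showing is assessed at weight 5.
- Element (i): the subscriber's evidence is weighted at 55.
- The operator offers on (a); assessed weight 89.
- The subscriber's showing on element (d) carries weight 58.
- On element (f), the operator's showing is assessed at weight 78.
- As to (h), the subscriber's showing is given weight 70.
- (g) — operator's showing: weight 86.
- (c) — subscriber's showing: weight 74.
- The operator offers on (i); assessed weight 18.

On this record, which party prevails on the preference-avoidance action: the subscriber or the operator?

— Issue I —
Stage I.1 (subscriber, the preponderance of the evidence, weight exceeds 53): (a) 56 (operator's 89 disregarded) > 53 — meets; (b) 55 (operator's 5 disregarded) > 53 — meets.
  Stage I.1 is satisfied; the onus moves to the operator.
Stage I.2 (operator, a prima facie showing, weight is at least 14): (c) 12 (subscriber's 74 disregarded) < 14 — fails; (d) 15 (subscriber's 58 disregarded) ≥ 14 — meets.
  The operator does not carry Stage I.2.
The analysis ends at Stage I.2; the subscriber prevails on this issue.
— Issue II —
Stage II.1 (subscriber, the preponderance of the evidence, weight is at least 48): (e) 51 ≥ 48 — meets.
  All elements met. The subscriber retains the burden for Stage II.2.
Stage II.2 (subscriber, the preponderance of the evidence, weight is at least 48): (f) 45 (operator's 78 disregarded) < 48 — fails.
  Stage II.2 not carried; the subscriber fails its burden.
The operator prevails on this issue.
— Issue III —
Stage III.1 (subscriber, a substantially-more-likely showing, weight is at least 69): (h) 70 ≥ 69 — meets.
  Stage III.1 is satisfied; the subscriber continues to bear the burden.
Stage III.2 (subscriber, the balance of probabilities, weight is at least 53): (i) 55 (operator's 18 disregarded) ≥ 53 — meets.
  Stage III.2 carried; the burden shifts to the operator.
Stage III.3 (operator, the balance of probabilities, weight is at least 53): (j) 55 (subscriber's 78 disregarded) ≥ 53 — meets; (k) 49 (subscriber's 44 disregarded) < 53 — fails.
  The operator does not carry Stage III.3.
The subscriber prevails on this issue.
Per-issue: Issue I → subscriber; Issue II → operator; Issue III → subscriber. The subscriber must prevail on at least one issue; overall, the subscriber prevails.

subscriber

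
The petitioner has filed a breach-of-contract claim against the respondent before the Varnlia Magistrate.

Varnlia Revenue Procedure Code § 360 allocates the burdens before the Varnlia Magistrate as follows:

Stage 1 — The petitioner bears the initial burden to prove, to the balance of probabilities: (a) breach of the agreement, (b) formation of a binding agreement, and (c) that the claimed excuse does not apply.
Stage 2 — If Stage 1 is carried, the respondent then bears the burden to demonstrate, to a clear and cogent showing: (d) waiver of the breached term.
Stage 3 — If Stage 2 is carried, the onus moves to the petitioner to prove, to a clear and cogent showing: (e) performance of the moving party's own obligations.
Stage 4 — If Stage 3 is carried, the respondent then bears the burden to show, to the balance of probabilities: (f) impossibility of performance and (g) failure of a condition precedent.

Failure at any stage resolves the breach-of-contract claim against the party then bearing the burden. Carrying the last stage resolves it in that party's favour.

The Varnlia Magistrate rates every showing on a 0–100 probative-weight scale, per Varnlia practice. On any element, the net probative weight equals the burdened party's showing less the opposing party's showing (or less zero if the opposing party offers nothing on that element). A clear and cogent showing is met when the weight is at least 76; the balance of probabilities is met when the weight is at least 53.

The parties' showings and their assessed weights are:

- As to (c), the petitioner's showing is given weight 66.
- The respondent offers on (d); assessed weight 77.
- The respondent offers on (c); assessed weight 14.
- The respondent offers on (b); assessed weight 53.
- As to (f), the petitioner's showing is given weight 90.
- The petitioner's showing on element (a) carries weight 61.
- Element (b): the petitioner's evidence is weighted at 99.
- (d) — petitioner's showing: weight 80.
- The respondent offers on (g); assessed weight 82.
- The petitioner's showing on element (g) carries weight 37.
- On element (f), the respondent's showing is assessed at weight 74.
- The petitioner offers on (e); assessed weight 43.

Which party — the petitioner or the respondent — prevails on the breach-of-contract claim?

respondent

Stage 1 (petitioner, the balance of probabilities, weight is at least 53): (a) 61 ≥ 53 — meets; (b) net 99−53=46 < 53 — fails; (c) net 66−14=52 < 53 — fails.
  The petitioner does not carry Stage 1.
The analysis ends at Stage 1; the respondent prevails.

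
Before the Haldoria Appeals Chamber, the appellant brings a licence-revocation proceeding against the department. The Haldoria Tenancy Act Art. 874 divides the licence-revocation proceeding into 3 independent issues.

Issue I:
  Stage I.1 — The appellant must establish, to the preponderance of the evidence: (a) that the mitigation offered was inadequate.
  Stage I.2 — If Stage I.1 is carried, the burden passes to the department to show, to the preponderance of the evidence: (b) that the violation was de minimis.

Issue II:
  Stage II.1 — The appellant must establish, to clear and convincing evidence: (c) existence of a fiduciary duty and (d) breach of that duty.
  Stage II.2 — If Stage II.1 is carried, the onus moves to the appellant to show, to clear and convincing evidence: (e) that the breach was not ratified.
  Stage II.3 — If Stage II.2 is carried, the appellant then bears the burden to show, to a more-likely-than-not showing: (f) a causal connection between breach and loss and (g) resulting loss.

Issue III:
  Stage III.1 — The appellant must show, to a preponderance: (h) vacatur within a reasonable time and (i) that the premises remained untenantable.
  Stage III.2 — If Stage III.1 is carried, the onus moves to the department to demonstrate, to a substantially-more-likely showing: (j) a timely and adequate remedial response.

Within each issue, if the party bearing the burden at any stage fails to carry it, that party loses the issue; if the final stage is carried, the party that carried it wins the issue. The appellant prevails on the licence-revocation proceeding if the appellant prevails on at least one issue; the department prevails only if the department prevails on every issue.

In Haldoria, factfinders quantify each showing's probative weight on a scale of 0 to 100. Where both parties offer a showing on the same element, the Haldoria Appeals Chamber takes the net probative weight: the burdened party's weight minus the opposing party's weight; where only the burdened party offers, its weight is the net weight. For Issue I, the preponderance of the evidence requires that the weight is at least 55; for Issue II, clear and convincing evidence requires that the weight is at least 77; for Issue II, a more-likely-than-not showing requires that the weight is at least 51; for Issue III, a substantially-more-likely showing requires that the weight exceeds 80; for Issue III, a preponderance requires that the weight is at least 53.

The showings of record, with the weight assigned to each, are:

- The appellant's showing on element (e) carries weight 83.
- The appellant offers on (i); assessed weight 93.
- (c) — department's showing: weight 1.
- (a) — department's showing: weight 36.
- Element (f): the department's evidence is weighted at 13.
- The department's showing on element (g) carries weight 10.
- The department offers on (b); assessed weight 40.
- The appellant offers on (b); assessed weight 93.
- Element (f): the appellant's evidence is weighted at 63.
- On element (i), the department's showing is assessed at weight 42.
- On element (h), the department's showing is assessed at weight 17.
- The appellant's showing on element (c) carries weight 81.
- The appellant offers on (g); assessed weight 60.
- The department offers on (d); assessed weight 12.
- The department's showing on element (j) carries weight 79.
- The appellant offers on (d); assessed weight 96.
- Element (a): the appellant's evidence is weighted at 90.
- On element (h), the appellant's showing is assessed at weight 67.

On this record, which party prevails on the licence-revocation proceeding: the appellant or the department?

department

— Issue I —
At Stage I.1 the appellant must meet the preponderance of the evidence (weight is at least 55): on (a) the weight is 90 less the opposing 36 gives net 54, < 55, so (a) does not meet the standard.
  Not every element is met, so the appellant fails to carry Stage I.1.
The department prevails on this issue.
— Issue II —
Stage II.1 — burden on appellant; standard: clear and convincing evidence (weight is at least 77).
    (c): 81 − 1 = 80 ≥ 77 [met]
    (d): 96 − 12 = 84 ≥ 77 [met]
  Stage II.1 is satisfied; the appellant continues to bear the burden.
Stage II.2 — burden on appellant; standard: clear and convincing evidence (weight is at least 77).
    (e): 83 ≥ 77 [met]
  Stage II.2 carried; the burden remains with the appellant.
Stage II.3 — burden on appellant; standard: a more-likely-than-not showing (weight is at least 51).
    (f): 63 − 13 = 50 < 51 [not met]
    (g): 60 − 10 = 50 < 51 [not met]
  The appellant does not carry Stage II.3.
So the department prevails on this issue.
— Issue III —
Stage III.1 — burden on appellant; standard: a preponderance (weight is at least 53).
    (h): 67 − 17 = 50 < 53 [not met]
    (i): 93 − 42 = 51 < 53 [not met]
  The appellant does not carry Stage III.1.
The analysis ends at Stage III.1; the department prevails on this issue.
Per-issue: Issue I → department; Issue II → department; Issue III → department. The appellant must prevail on at least one issue; overall, the department prevails.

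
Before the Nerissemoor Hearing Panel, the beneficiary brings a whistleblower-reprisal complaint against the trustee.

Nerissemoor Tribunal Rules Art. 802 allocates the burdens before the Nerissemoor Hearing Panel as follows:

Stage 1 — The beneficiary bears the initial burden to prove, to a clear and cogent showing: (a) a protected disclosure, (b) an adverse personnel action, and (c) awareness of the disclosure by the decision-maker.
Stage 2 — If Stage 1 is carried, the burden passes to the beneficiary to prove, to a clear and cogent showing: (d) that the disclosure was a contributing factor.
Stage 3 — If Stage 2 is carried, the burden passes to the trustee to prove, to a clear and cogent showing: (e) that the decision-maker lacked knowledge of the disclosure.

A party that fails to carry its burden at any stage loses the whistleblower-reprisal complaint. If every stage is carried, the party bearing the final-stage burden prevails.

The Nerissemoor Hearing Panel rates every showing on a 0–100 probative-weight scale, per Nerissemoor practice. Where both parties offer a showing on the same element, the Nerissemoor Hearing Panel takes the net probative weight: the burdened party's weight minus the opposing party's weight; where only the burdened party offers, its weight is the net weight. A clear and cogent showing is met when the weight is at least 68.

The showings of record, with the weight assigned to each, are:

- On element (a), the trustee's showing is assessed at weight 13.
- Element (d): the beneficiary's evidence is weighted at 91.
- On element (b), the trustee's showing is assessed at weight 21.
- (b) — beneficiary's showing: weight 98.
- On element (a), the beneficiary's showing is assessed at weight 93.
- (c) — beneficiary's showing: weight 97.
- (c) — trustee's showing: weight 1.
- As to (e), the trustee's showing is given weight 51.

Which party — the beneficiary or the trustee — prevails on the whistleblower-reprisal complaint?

Stage 1 (beneficiary, a clear and cogent showing, weight is at least 68): (a) net 93−13=80 ≥ 68 — meets; (b) net 98−21=77 ≥ 68 — meets; (c) net 97−1=96 ≥ 68 — meets.
  Stage 1 is satisfied; the beneficiary continues to bear the burden.
Stage 2 (beneficiary, a clear and cogent showing, weight is at least 68): (d) 91 ≥ 68 — meets.
  The beneficiary carries Stage 2; the trustee now bears the burden.
Stage 3 (trustee, a clear and cogent showing, weight is at least 68): (e) 51 < 68 — fails.
  Not every element is met, so the trustee fails to carry Stage 3.
The beneficiary prevails.

beneficiary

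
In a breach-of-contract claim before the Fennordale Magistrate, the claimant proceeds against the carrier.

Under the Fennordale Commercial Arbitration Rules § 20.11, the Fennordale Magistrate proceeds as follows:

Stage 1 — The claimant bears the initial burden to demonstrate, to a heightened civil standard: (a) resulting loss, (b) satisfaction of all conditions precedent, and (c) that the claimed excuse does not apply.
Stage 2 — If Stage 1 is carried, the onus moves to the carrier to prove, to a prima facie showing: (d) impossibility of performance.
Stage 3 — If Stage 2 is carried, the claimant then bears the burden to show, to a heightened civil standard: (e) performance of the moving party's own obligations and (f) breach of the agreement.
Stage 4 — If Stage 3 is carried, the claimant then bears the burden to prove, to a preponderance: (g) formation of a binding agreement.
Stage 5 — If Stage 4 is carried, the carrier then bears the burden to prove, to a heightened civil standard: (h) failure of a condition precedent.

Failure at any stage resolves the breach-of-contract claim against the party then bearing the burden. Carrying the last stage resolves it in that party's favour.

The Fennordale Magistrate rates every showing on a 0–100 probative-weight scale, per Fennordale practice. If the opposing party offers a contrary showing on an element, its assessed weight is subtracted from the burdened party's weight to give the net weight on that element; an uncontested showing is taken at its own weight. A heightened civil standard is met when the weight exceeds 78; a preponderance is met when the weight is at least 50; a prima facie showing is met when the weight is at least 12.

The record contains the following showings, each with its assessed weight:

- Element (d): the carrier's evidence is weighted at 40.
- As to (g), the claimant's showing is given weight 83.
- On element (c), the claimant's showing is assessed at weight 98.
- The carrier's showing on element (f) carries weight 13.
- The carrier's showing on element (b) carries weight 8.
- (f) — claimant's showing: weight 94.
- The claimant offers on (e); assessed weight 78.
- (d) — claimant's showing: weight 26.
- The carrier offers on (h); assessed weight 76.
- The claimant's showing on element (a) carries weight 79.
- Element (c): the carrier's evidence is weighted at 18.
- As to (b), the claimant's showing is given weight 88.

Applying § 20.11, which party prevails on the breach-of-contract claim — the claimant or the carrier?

Stage 1 (claimant, a heightened civil standard, weight exceeds 78): (a) 79 > 78 — meets; (b) net 88−8=80 > 78 — meets; (c) net 98−18=80 > 78 — meets.
  The claimant carries Stage 1; the carrier now bears the burden.
Stage 2 (carrier, a prima facie showing, weight is at least 12): (d) net 40−26=14 ≥ 12 — meets.
  Stage 2 carried; the burden shifts to the claimant.
Stage 3 (claimant, a heightened civil standard, weight exceeds 78): (e) 78 ≤ 78 — fails; (f) net 94−13=81 > 78 — meets.
  Not every element is met, so the claimant fails to carry Stage 3.
So the carrier prevails.

carrier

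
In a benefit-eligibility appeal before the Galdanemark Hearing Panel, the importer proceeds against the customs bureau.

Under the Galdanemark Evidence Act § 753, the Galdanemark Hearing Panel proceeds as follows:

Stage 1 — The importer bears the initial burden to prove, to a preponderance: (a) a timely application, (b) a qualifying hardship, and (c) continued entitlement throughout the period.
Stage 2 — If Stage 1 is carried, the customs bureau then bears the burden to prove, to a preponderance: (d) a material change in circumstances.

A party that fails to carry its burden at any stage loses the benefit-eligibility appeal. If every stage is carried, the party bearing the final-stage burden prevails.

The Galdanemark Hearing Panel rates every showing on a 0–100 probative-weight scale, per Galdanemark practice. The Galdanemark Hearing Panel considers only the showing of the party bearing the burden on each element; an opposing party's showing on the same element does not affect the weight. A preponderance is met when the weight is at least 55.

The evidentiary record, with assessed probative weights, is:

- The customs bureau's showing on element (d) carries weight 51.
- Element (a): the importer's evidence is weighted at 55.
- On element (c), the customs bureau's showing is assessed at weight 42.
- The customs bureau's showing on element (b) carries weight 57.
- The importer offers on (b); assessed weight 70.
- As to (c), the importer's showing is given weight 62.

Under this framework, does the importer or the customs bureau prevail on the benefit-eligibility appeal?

importer

Stage 1 — burden on importer; standard: a preponderance (weight is at least 55).
    (a): 55 ≥ 55 [met]
    (b): 70 (customs bureau's 57 disregarded) ≥ 55 [met]
    (c): 62 (customs bureau's 42 disregarded) ≥ 55 [met]
  The importer carries Stage 1; the customs bureau now bears the burden.
Stage 2 — burden on customs bureau; standard: a preponderance (weight is at least 55).
    (d): 51 < 55 [not met]
  Stage 2 not carried; the customs bureau fails its burden.
The importer prevails.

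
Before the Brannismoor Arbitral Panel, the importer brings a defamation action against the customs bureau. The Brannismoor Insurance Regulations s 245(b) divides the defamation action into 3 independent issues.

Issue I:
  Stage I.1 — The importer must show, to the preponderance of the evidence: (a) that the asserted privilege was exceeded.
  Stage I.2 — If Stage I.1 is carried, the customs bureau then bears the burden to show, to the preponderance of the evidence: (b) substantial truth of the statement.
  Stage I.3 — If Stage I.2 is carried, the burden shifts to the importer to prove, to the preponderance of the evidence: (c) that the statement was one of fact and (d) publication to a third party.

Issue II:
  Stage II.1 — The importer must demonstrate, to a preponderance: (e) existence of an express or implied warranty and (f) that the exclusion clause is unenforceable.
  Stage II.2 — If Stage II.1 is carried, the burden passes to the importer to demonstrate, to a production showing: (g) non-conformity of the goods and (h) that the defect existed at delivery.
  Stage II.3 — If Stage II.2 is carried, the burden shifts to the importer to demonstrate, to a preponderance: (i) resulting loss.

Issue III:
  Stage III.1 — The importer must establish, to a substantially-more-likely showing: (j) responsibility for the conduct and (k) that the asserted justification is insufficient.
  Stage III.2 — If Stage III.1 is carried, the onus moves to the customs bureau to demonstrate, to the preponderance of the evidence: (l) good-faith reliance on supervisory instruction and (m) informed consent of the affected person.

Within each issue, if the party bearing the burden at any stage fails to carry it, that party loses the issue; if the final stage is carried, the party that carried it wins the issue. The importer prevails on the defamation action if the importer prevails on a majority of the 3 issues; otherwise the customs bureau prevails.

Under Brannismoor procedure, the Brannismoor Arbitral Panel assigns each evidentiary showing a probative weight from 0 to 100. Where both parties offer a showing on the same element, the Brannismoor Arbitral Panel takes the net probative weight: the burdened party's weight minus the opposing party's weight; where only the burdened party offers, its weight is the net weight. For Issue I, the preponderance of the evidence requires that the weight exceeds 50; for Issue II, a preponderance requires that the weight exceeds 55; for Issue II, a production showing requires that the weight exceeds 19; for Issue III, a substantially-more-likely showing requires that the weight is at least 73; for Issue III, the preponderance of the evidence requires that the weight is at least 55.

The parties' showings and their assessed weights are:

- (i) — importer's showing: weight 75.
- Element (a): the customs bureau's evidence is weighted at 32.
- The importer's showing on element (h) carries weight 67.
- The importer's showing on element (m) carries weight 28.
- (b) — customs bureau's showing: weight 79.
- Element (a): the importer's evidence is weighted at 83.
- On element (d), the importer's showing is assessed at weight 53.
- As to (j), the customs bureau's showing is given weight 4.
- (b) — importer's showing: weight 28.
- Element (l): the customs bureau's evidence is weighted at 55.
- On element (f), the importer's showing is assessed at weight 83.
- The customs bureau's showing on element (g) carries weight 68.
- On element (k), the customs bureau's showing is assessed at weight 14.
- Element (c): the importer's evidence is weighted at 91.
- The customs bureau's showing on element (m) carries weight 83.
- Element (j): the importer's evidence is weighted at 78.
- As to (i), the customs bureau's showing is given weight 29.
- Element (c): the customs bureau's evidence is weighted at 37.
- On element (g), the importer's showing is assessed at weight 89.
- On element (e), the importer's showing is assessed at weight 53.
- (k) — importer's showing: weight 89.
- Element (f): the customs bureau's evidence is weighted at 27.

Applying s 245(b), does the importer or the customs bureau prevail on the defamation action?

— Issue I —
At Stage I.1 the importer must meet the preponderance of the evidence (weight exceeds 50): on (a) the weight is 83 less the opposing 32 gives net 51, > 50, so (a) meets the standard.
  Stage I.1 carried; the burden shifts to the customs bureau.
At Stage I.2 the customs bureau must meet the preponderance of the evidence (weight exceeds 50): on (b) the weight is 79 less the opposing 28 gives net 51, > 50, so (b) meets the standard.
  Stage I.2 is satisfied; the onus moves to the importer.
At Stage I.3 the importer must meet the preponderance of the evidence (weight exceeds 50): on (c) the weight is 91 less the opposing 37 gives net 54, > 50, so (c) meets the standard; on (d) the weight is 53, which does exceed 50, so (d) meets the standard.
  The importer carries the last stage.
Every stage carried; the importer prevails on this issue.
— Issue II —
Stage II.1 — burden on importer; standard: a preponderance (weight exceeds 55).
    (e): 53 ≤ 55 [not met]
    (f): 83 − 27 = 56 > 55 [met]
  Stage II.1 not carried; the importer fails its burden.
The customs bureau prevails on this issue.
— Issue III —
At Stage III.1 the importer must meet a substantially-more-likely showing (weight is at least 73): on (j) the weight is 78 less the opposing 4 gives net 74, ≥ 73, so (j) meets the standard; on (k) the weight is 89 less the opposing 14 gives net 75, which does reach 73, so (k) meets the standard.
  Stage III.1 is satisfied; the onus moves to the customs bureau.
At Stage III.2 the customs bureau must meet the preponderance of the evidence (weight is at least 55): on (l) the weight is 55, ≥ 55, so (l) meets the standard; on (m) the weight is 83 less the opposing 28 gives net 55, ≥ 55, so (m) meets the standard.
  All elements met at the final stage.
With every stage satisfied, the customs bureau prevails on this issue.
Per-issue: Issue I → importer; Issue II → customs bureau; Issue III → customs bureau. The importer must prevail on a majority of issues; overall, the customs bureau prevails.

customs bureau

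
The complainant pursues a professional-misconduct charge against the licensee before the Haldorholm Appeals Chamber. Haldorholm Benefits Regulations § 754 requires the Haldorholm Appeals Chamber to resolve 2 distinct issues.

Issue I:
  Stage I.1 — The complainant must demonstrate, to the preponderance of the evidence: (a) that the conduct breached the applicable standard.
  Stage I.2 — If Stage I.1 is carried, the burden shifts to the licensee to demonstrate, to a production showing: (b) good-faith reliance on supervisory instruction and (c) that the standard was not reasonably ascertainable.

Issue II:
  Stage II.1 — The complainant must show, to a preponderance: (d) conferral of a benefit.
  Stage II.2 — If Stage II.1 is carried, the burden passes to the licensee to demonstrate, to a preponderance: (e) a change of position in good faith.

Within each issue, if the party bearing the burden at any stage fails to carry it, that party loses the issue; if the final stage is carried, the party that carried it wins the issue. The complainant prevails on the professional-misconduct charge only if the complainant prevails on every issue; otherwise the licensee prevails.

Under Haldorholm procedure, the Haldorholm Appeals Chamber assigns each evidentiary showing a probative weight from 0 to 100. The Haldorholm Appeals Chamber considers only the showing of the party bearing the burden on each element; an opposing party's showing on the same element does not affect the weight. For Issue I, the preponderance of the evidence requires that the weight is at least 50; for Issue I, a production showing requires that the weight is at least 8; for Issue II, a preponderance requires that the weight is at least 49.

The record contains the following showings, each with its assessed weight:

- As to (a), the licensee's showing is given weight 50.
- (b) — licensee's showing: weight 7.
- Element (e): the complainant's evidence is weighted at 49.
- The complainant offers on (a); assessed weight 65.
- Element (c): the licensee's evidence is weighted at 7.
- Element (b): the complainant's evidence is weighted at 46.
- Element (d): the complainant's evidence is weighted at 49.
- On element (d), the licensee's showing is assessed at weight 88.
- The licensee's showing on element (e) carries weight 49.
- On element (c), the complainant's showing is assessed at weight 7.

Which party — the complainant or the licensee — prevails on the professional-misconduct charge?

licensee

— Issue I —
At Stage I.1 the complainant must meet the preponderance of the evidence (weight is at least 50): on (a) the weight is 65 (the licensee's 50 is given no effect), which does reach 50, so (a) meets the standard.
  Stage I.1 is satisfied; the onus moves to the licensee.
At Stage I.2 the licensee must meet a production showing (weight is at least 8): on (b) the weight is 7 (the complainant's 46 is given no effect), which does not reach 8, so (b) does not meet the standard; on (c) the weight is 7 (the complainant's 7 is given no effect), which does not reach 8, so (c) does not meet the standard.
  The licensee does not carry Stage I.2.
The analysis ends at Stage I.2; the complainant prevails on this issue.
— Issue II —
Stage II.1 (complainant, a preponderance, weight is at least 49): (d) 49 (licensee's 88 disregarded) ≥ 49 — meets.
  Stage II.1 is satisfied; the onus moves to the licensee.
Stage II.2 (licensee, a preponderance, weight is at least 49): (e) 49 (complainant's 49 disregarded) ≥ 49 — meets.
  Stage II.2 carried; the final stage is satisfied.
All stages carried — the licensee prevails on this issue.
Per-issue: Issue I → complainant; Issue II → licensee. The complainant must prevail on every issue; overall, the licensee prevails.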